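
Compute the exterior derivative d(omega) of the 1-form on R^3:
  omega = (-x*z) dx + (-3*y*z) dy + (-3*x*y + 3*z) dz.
d(omega) = (x - 3*y) dx ∧ dz + (-3*x + 3*y) dy ∧ dz

For a 1-form omega = sum_i f_i dx_i, the exterior derivative is
  d(omega) = sum_{i < j} (∂f_j/∂x_i - ∂f_i/∂x_j) dx_i ∧ dx_j.
  coefficient of dx ∧ dz: ∂f_3/∂x - ∂f_1/∂z = ∂(-3*x*y + 3*z)/∂x - ∂(-x*z)/∂z = x - 3*y
  coefficient of dy ∧ dz: ∂f_3/∂y - ∂f_2/∂z = ∂(-3*x*y + 3*z)/∂y - ∂(-3*y*z)/∂z = -3*x + 3*y
Assembling: d(omega) = (x - 3*y) dx ∧ dz + (-3*x + 3*y) dy ∧ dz.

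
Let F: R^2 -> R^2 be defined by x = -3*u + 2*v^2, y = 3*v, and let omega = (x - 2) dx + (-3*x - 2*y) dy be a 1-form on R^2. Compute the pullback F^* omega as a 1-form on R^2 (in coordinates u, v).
F^* omega = (9*u - 6*v^2 + 6) du + (-12*u*v + 27*u + 8*v^3 - 18*v^2 - 26*v) dv

Using F^*(f dg) = (f ∘ F) d(g ∘ F), substitute each coordinate x_i by F_i(u, v) in f_i, and replace dx_i by d F_i = (∂F_i/∂u) du + (∂F_i/∂v) dv.
  For the x component: f_1(F) = -3*u + 2*v^2 - 2; d F_1 = (-3) du + (4*v) dv
  For the y component: f_2(F) = 9*u - 6*v^2 - 6*v; d F_2 = (0) du + (3) dv
Combining and collecting du, dv coefficients:
  coeff of du: 9*u - 6*v^2 + 6
  coeff of dv: -12*u*v + 27*u + 8*v^3 - 18*v^2 - 26*v
F^* omega = (9*u - 6*v^2 + 6) du + (-12*u*v + 27*u + 8*v^3 - 18*v^2 - 26*v) dv.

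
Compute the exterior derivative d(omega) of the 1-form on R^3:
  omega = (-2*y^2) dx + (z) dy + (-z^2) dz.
d(omega) = (4*y) dx ∧ dy + (-1) dy ∧ dz

For a 1-form omega = sum_i f_i dx_i, the exterior derivative is
  d(omega) = sum_{i < j} (∂f_j/∂x_i - ∂f_i/∂x_j) dx_i ∧ dx_j.
  coefficient of dx ∧ dy: ∂f_2/∂x - ∂f_1/∂y = ∂(z)/∂x - ∂(-2*y^2)/∂y = 4*y
  coefficient of dy ∧ dz: ∂f_3/∂y - ∂f_2/∂z = ∂(-z^2)/∂y - ∂(z)/∂z = -1
Assembling: d(omega) = (4*y) dx ∧ dy + (-1) dy ∧ dz.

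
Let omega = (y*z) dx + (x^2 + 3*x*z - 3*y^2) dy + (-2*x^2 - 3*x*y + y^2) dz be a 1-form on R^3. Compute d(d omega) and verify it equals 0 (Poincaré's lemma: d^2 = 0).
d(d omega) = 0

Step 1: d omega = sum_{i<j} (∂f_j/∂x_i - ∂f_i/∂x_j) dx_i ∧ dx_j:
  coeff of dx ∧ dy: 2*x + 2*z
  coeff of dx ∧ dz: -4*x - 4*y
  coeff of dy ∧ dz: -6*x + 2*y
Step 2: Apply d again to each 2-form coefficient. The only possible 3-form in R^3 is dx ∧ dy ∧ dz, with coefficient
  ∂(coeff of dy∧dz)/∂x - ∂(coeff of dx∧dz)/∂y + ∂(coeff of dx∧dy)/∂z
  = ∂/∂x (-6*x + 2*y) - ∂/∂y (-4*x - 4*y) + ∂/∂z (2*x + 2*z).
Each of these terms simplifies to sums of mixed partials that cancel in pairs. The result is 0 (by equality of mixed partials for smooth functions — Schwarz / Clairaut).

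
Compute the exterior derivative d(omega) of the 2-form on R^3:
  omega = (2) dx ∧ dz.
d(omega) = 0

For a 2-form omega = sum_{i<j} g_{ij} dx_i ∧ dx_j, the exterior derivative is
  d(omega) = sum_{i<j} d(g_{ij}) ∧ dx_i ∧ dx_j = sum_{i<j, k} (∂g_{ij}/∂x_k) dx_k ∧ dx_i ∧ dx_j.
Expand each term, using dx_k ∧ dx_i ∧ dx_j = sgn(permutation) dx_{(a)} ∧ dx_{(b)} ∧ dx_{(c)} with (a < b < c) sorted:

Collecting like 3-forms: d(omega) = 0.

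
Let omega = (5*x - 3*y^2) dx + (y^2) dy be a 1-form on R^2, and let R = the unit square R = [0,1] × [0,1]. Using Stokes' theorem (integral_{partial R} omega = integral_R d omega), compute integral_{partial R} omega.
integral_(partial R) omega = 3

Stokes: integral_partial_R omega = integral_R d omega with d omega = (∂Q/∂x - ∂P/∂y) dx ∧ dy.
  ∂Q/∂x = 0
  ∂P/∂y = -6*y
  integrand = ∂Q/∂x - ∂P/∂y = 6*y.
Integrating over R: integral_0^1 integral_0^1 (6*y) dx dy = 3.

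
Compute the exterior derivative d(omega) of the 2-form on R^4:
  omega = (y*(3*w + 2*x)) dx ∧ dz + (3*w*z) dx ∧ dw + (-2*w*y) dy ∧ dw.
d(omega) = (-3*w - 2*x) dx ∧ dy ∧ dz + (-3*w + 3*y) dx ∧ dz ∧ dw

For a 2-form omega = sum_{i<j} g_{ij} dx_i ∧ dx_j, the exterior derivative is
  d(omega) = sum_{i<j} d(g_{ij}) ∧ dx_i ∧ dx_j = sum_{i<j, k} (∂g_{ij}/∂x_k) dx_k ∧ dx_i ∧ dx_j.
Expand each term, using dx_k ∧ dx_i ∧ dx_j = sgn(permutation) dx_{(a)} ∧ dx_{(b)} ∧ dx_{(c)} with (a < b < c) sorted:
  d(y*(3*w + 2*x)) includes (∂/∂y)(y*(3*w + 2*x)) dy = (3*w + 2*x) dy, which multiplied by dx ∧ dz gives (-3*w - 2*x) dx ∧ dy ∧ dz
  d(y*(3*w + 2*x)) includes (∂/∂w)(y*(3*w + 2*x)) dw = (3*y) dw, which multiplied by dx ∧ dz gives (3*y) dx ∧ dz ∧ dw
  d(3*w*z) includes (∂/∂z)(3*w*z) dz = (3*w) dz, which multiplied by dx ∧ dw gives (-3*w) dx ∧ dz ∧ dw
Collecting like 3-forms: d(omega) = (-3*w - 2*x) dx ∧ dy ∧ dz + (-3*w + 3*y) dx ∧ dz ∧ dw.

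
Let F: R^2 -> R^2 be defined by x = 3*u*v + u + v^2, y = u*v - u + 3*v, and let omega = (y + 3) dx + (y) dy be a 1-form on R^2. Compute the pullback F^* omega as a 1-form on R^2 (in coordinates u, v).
F^* omega = (4*u*v^2 - 4*u*v + 12*v^2 + 9*v + 3) du + (4*u^2*v - 4*u^2 + 2*u*v^2 + 13*u*v + 6*u + 6*v^2 + 15*v) dv

Using F^*(f dg) = (f ∘ F) d(g ∘ F), substitute each coordinate x_i by F_i(u, v) in f_i, and replace dx_i by d F_i = (∂F_i/∂u) du + (∂F_i/∂v) dv.
  For the x component: f_1(F) = u*v - u + 3*v + 3; d F_1 = (3*v + 1) du + (3*u + 2*v) dv
  For the y component: f_2(F) = u*v - u + 3*v; d F_2 = (v - 1) du + (u + 3) dv
Combining and collecting du, dv coefficients:
  coeff of du: 4*u*v^2 - 4*u*v + 12*v^2 + 9*v + 3
  coeff of dv: 4*u^2*v - 4*u^2 + 2*u*v^2 + 13*u*v + 6*u + 6*v^2 + 15*v
F^* omega = (4*u*v^2 - 4*u*v + 12*v^2 + 9*v + 3) du + (4*u^2*v - 4*u^2 + 2*u*v^2 + 13*u*v + 6*u + 6*v^2 + 15*v) dv.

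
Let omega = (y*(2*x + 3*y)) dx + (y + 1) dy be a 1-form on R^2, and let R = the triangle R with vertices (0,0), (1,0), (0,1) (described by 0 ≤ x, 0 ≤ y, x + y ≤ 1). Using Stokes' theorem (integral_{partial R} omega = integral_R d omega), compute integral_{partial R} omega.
integral_(partial R) omega = -4/3

Stokes: integral_partial_R omega = integral_R d omega with d omega = (∂Q/∂x - ∂P/∂y) dx ∧ dy.
  ∂Q/∂x = 0
  ∂P/∂y = 2*x + 6*y
  integrand = ∂Q/∂x - ∂P/∂y = -2*x - 6*y.
Integrating over R: integral_0^1 integral_0^{1-x} (-2*x - 6*y) dy dx = -4/3.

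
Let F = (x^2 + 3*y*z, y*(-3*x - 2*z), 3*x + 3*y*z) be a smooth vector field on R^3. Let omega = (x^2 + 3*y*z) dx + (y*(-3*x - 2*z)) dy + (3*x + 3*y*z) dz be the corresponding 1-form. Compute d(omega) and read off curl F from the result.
d(omega) = (2*y + 3*z) dy ∧ dz + (3*y - 3) dz ∧ dx + (-3*y - 3*z) dx ∧ dy; curl F = (2*y + 3*z, 3*y - 3, -3*y - 3*z)

d omega = sum_{i<j} (∂f_j/∂x_i - ∂f_i/∂x_j) dx_i ∧ dx_j. Under the identification (dy ∧ dz, dz ∧ dx, dx ∧ dy) ↔ (e_x, e_y, e_z), the coefficients are exactly the components of curl F. Compute:
  ∂R/∂y - ∂Q/∂z = (3*z) - (-2*y) = 2*y + 3*z
  ∂P/∂z - ∂R/∂x = (3*y) - (3) = 3*y - 3
  ∂Q/∂x - ∂P/∂y = (-3*y) - (3*z) = -3*y - 3*z.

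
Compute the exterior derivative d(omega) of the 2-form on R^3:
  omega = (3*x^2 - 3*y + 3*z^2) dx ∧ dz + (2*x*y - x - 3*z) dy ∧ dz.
d(omega) = (2*y + 2) dx ∧ dy ∧ dz

For a 2-form omega = sum_{i<j} g_{ij} dx_i ∧ dx_j, the exterior derivative is
  d(omega) = sum_{i<j} d(g_{ij}) ∧ dx_i ∧ dx_j = sum_{i<j, k} (∂g_{ij}/∂x_k) dx_k ∧ dx_i ∧ dx_j.
Expand each term, using dx_k ∧ dx_i ∧ dx_j = sgn(permutation) dx_{(a)} ∧ dx_{(b)} ∧ dx_{(c)} with (a < b < c) sorted:
  d(3*x^2 - 3*y + 3*z^2) includes (∂/∂y)(3*x^2 - 3*y + 3*z^2) dy = (-3) dy, which multiplied by dx ∧ dz gives (3) dx ∧ dy ∧ dz
  d(2*x*y - x - 3*z) includes (∂/∂x)(2*x*y - x - 3*z) dx = (2*y - 1) dx, which multiplied by dy ∧ dz gives (2*y - 1) dx ∧ dy ∧ dz
Collecting like 3-forms: d(omega) = (2*y + 2) dx ∧ dy ∧ dz.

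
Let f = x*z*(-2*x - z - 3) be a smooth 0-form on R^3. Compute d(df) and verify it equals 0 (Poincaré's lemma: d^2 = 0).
d(df) = 0

Step 1: df = sum_i (∂f/∂x_i) dx_i = (z*(-4*x - z - 3)) dx + (0) dy + (x*(-2*x - 2*z - 3)) dz.
Step 2: Apply d again. Using the 1-form formula, the coefficient of dx ∧ dy in d(df) is ∂^2 f/∂x ∂y - ∂^2 f/∂y ∂x = (0) - (0) = 0 (equality of mixed partials for smooth f).
Similarly for dx ∧ dz and dy ∧ dz — all coefficients vanish. So d(df) = 0.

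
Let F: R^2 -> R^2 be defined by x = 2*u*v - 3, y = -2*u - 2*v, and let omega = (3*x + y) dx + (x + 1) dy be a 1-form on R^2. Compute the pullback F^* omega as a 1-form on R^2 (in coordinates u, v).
F^* omega = (12*u*v^2 - 8*u*v - 4*v^2 - 18*v + 4) du + (12*u^2*v - 4*u^2 - 8*u*v - 18*u + 4) dv

Using F^*(f dg) = (f ∘ F) d(g ∘ F), substitute each coordinate x_i by F_i(u, v) in f_i, and replace dx_i by d F_i = (∂F_i/∂u) du + (∂F_i/∂v) dv.
  For the x component: f_1(F) = 6*u*v - 2*u - 2*v - 9; d F_1 = (2*v) du + (2*u) dv
  For the y component: f_2(F) = 2*u*v - 2; d F_2 = (-2) du + (-2) dv
Combining and collecting du, dv coefficients:
  coeff of du: 12*u*v^2 - 8*u*v - 4*v^2 - 18*v + 4
  coeff of dv: 12*u^2*v - 4*u^2 - 8*u*v - 18*u + 4
F^* omega = (12*u*v^2 - 8*u*v - 4*v^2 - 18*v + 4) du + (12*u^2*v - 4*u^2 - 8*u*v - 18*u + 4) dv.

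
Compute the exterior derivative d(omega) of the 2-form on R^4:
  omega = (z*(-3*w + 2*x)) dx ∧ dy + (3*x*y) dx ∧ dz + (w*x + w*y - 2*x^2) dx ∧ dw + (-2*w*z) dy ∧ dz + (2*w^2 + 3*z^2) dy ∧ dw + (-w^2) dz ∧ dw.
d(omega) = (-3*w - x) dx ∧ dy ∧ dz + (-w - 3*z) dx ∧ dy ∧ dw + (-8*z) dy ∧ dz ∧ dw

For a 2-form omega = sum_{i<j} g_{ij} dx_i ∧ dx_j, the exterior derivative is
  d(omega) = sum_{i<j} d(g_{ij}) ∧ dx_i ∧ dx_j = sum_{i<j, k} (∂g_{ij}/∂x_k) dx_k ∧ dx_i ∧ dx_j.
Expand each term, using dx_k ∧ dx_i ∧ dx_j = sgn(permutation) dx_{(a)} ∧ dx_{(b)} ∧ dx_{(c)} with (a < b < c) sorted:
  d(z*(-3*w + 2*x)) includes (∂/∂z)(z*(-3*w + 2*x)) dz = (-3*w + 2*x) dz, which multiplied by dx ∧ dy gives (-3*w + 2*x) dx ∧ dy ∧ dz
  d(z*(-3*w + 2*x)) includes (∂/∂w)(z*(-3*w + 2*x)) dw = (-3*z) dw, which multiplied by dx ∧ dy gives (-3*z) dx ∧ dy ∧ dw
  d(3*x*y) includes (∂/∂y)(3*x*y) dy = (3*x) dy, which multiplied by dx ∧ dz gives (-3*x) dx ∧ dy ∧ dz
  d(w*x + w*y - 2*x^2) includes (∂/∂y)(w*x + w*y - 2*x^2) dy = (w) dy, which multiplied by dx ∧ dw gives (-w) dx ∧ dy ∧ dw
  d(-2*w*z) includes (∂/∂w)(-2*w*z) dw = (-2*z) dw, which multiplied by dy ∧ dz gives (-2*z) dy ∧ dz ∧ dw
  d(2*w^2 + 3*z^2) includes (∂/∂z)(2*w^2 + 3*z^2) dz = (6*z) dz, which multiplied by dy ∧ dw gives (-6*z) dy ∧ dz ∧ dw
Collecting like 3-forms: d(omega) = (-3*w - x) dx ∧ dy ∧ dz + (-w - 3*z) dx ∧ dy ∧ dw + (-8*z) dy ∧ dz ∧ dw.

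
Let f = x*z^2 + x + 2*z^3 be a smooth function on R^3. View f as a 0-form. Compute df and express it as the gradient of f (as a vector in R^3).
df = (z^2 + 1) dx + (0) dy + (2*z*(x + 3*z)) dz; grad f = (z^2 + 1, 0, 2*z*(x + 3*z))

For a 0-form f, d f = (∂f/∂x) dx + (∂f/∂y) dy + (∂f/∂z) dz. The components of the vector representation are exactly the entries of grad f in Cartesian coordinates:
  ∂f/∂x = z^2 + 1
  ∂f/∂y = 0
  ∂f/∂z = 2*z*(x + 3*z).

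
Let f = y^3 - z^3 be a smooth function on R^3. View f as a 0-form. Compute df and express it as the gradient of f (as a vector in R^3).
df = (0) dx + (3*y^2) dy + (-3*z^2) dz; grad f = (0, 3*y^2, -3*z^2)

For a 0-form f, d f = (∂f/∂x) dx + (∂f/∂y) dy + (∂f/∂z) dz. The components of the vector representation are exactly the entries of grad f in Cartesian coordinates:
  ∂f/∂x = 0
  ∂f/∂y = 3*y^2
  ∂f/∂z = -3*z^2.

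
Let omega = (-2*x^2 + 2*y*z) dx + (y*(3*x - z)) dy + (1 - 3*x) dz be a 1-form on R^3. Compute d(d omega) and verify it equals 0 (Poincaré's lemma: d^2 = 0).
d(d omega) = 0

Step 1: d omega = sum_{i<j} (∂f_j/∂x_i - ∂f_i/∂x_j) dx_i ∧ dx_j:
  coeff of dx ∧ dy: 3*y - 2*z
  coeff of dx ∧ dz: -2*y - 3
  coeff of dy ∧ dz: y
Step 2: Apply d again to each 2-form coefficient. The only possible 3-form in R^3 is dx ∧ dy ∧ dz, with coefficient
  ∂(coeff of dy∧dz)/∂x - ∂(coeff of dx∧dz)/∂y + ∂(coeff of dx∧dy)/∂z
  = ∂/∂x (y) - ∂/∂y (-2*y - 3) + ∂/∂z (3*y - 2*z).
Each of these terms simplifies to sums of mixed partials that cancel in pairs. The result is 0 (by equality of mixed partials for smooth functions — Schwarz / Clairaut).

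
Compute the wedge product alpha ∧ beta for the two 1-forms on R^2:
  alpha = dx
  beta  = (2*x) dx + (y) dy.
alpha ∧ beta = (y) dx ∧ dy

Distribute the wedge, using dx_i ∧ dx_j = -dx_j ∧ dx_i and dx_i ∧ dx_i = 0. For each pair (i, j) with i < j, the coefficient of dx_i ∧ dx_j in alpha ∧ beta is (alpha_i * beta_j - alpha_j * beta_i). Collecting: alpha ∧ beta = (y) dx ∧ dy.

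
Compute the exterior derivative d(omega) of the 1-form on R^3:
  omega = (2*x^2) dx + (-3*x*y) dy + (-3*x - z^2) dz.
d(omega) = (-3*y) dx ∧ dy + (-3) dx ∧ dz

For a 1-form omega = sum_i f_i dx_i, the exterior derivative is
  d(omega) = sum_{i < j} (∂f_j/∂x_i - ∂f_i/∂x_j) dx_i ∧ dx_j.
  coefficient of dx ∧ dy: ∂f_2/∂x - ∂f_1/∂y = ∂(-3*x*y)/∂x - ∂(2*x^2)/∂y = -3*y
  coefficient of dx ∧ dz: ∂f_3/∂x - ∂f_1/∂z = ∂(-3*x - z^2)/∂x - ∂(2*x^2)/∂z = -3
Assembling: d(omega) = (-3*y) dx ∧ dy + (-3) dx ∧ dz.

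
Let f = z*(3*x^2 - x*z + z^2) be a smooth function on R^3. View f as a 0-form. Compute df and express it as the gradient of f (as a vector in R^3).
df = (z*(6*x - z)) dx + (0) dy + (3*x^2 - 2*x*z + 3*z^2) dz; grad f = (z*(6*x - z), 0, 3*x^2 - 2*x*z + 3*z^2)

For a 0-form f, d f = (∂f/∂x) dx + (∂f/∂y) dy + (∂f/∂z) dz. The components of the vector representation are exactly the entries of grad f in Cartesian coordinates:
  ∂f/∂x = z*(6*x - z)
  ∂f/∂y = 0
  ∂f/∂z = 3*x^2 - 2*x*z + 3*z^2.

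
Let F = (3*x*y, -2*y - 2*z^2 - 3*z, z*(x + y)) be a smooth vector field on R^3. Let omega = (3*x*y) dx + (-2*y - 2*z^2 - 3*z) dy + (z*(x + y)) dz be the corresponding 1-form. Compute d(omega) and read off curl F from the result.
d(omega) = (5*z + 3) dy ∧ dz + (-z) dz ∧ dx + (-3*x) dx ∧ dy; curl F = (5*z + 3, -z, -3*x)

d omega = sum_{i<j} (∂f_j/∂x_i - ∂f_i/∂x_j) dx_i ∧ dx_j. Under the identification (dy ∧ dz, dz ∧ dx, dx ∧ dy) ↔ (e_x, e_y, e_z), the coefficients are exactly the components of curl F. Compute:
  ∂R/∂y - ∂Q/∂z = (z) - (-4*z - 3) = 5*z + 3
  ∂P/∂z - ∂R/∂x = (0) - (z) = -z
  ∂Q/∂x - ∂P/∂y = (0) - (3*x) = -3*x.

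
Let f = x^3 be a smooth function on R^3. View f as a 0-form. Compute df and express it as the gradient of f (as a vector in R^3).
df = (3*x^2) dx + (0) dy + (0) dz; grad f = (3*x^2, 0, 0)

For a 0-form f, d f = (∂f/∂x) dx + (∂f/∂y) dy + (∂f/∂z) dz. The components of the vector representation are exactly the entries of grad f in Cartesian coordinates:
  ∂f/∂x = 3*x^2
  ∂f/∂y = 0
  ∂f/∂z = 0.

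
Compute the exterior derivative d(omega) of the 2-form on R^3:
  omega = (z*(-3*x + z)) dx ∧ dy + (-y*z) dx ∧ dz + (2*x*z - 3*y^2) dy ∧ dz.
d(omega) = (-3*x + 5*z) dx ∧ dy ∧ dz

For a 2-form omega = sum_{i<j} g_{ij} dx_i ∧ dx_j, the exterior derivative is
  d(omega) = sum_{i<j} d(g_{ij}) ∧ dx_i ∧ dx_j = sum_{i<j, k} (∂g_{ij}/∂x_k) dx_k ∧ dx_i ∧ dx_j.
Expand each term, using dx_k ∧ dx_i ∧ dx_j = sgn(permutation) dx_{(a)} ∧ dx_{(b)} ∧ dx_{(c)} with (a < b < c) sorted:
  d(z*(-3*x + z)) includes (∂/∂z)(z*(-3*x + z)) dz = (-3*x + 2*z) dz, which multiplied by dx ∧ dy gives (-3*x + 2*z) dx ∧ dy ∧ dz
  d(-y*z) includes (∂/∂y)(-y*z) dy = (-z) dy, which multiplied by dx ∧ dz gives (z) dx ∧ dy ∧ dz
  d(2*x*z - 3*y^2) includes (∂/∂x)(2*x*z - 3*y^2) dx = (2*z) dx, which multiplied by dy ∧ dz gives (2*z) dx ∧ dy ∧ dz
Collecting like 3-forms: d(omega) = (-3*x + 5*z) dx ∧ dy ∧ dz.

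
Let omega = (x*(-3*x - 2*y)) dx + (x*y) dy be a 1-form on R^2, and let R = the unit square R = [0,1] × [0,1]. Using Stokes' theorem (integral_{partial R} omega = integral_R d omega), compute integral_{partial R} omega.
integral_(partial R) omega = 3/2

Stokes: integral_partial_R omega = integral_R d omega with d omega = (∂Q/∂x - ∂P/∂y) dx ∧ dy.
  ∂Q/∂x = y
  ∂P/∂y = -2*x
  integrand = ∂Q/∂x - ∂P/∂y = 2*x + y.
Integrating over R: integral_0^1 integral_0^1 (2*x + y) dx dy = 3/2.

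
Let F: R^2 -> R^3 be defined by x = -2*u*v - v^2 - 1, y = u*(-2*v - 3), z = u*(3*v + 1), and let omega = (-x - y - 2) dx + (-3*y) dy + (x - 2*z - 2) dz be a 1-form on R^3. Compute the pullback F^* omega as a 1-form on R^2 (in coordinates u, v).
F^* omega = (-44*u*v^2 - 56*u*v - 29*u - 5*v^3 - v^2 - 7*v - 3) du + (-44*u^2*v - 30*u^2 - 13*u*v^2 - 6*u*v - 7*u - 2*v^3 + 2*v) dv

Using F^*(f dg) = (f ∘ F) d(g ∘ F), substitute each coordinate x_i by F_i(u, v) in f_i, and replace dx_i by d F_i = (∂F_i/∂u) du + (∂F_i/∂v) dv.
  For the x component: f_1(F) = 4*u*v + 3*u + v^2 - 1; d F_1 = (-2*v) du + (-2*u - 2*v) dv
  For the y component: f_2(F) = 3*u*(2*v + 3); d F_2 = (-2*v - 3) du + (-2*u) dv
  For the z component: f_3(F) = -8*u*v - 2*u - v^2 - 3; d F_3 = (3*v + 1) du + (3*u) dv
Combining and collecting du, dv coefficients:
  coeff of du: -44*u*v^2 - 56*u*v - 29*u - 5*v^3 - v^2 - 7*v - 3
  coeff of dv: -44*u^2*v - 30*u^2 - 13*u*v^2 - 6*u*v - 7*u - 2*v^3 + 2*v
F^* omega = (-44*u*v^2 - 56*u*v - 29*u - 5*v^3 - v^2 - 7*v - 3) du + (-44*u^2*v - 30*u^2 - 13*u*v^2 - 6*u*v - 7*u - 2*v^3 + 2*v) dv.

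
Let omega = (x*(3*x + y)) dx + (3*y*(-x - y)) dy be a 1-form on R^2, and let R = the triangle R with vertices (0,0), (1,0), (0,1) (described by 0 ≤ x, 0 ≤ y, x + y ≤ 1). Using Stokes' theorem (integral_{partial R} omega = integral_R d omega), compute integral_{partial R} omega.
integral_(partial R) omega = -2/3

Stokes: integral_partial_R omega = integral_R d omega with d omega = (∂Q/∂x - ∂P/∂y) dx ∧ dy.
  ∂Q/∂x = -3*y
  ∂P/∂y = x
  integrand = ∂Q/∂x - ∂P/∂y = -x - 3*y.
Integrating over R: integral_0^1 integral_0^{1-x} (-x - 3*y) dy dx = -2/3.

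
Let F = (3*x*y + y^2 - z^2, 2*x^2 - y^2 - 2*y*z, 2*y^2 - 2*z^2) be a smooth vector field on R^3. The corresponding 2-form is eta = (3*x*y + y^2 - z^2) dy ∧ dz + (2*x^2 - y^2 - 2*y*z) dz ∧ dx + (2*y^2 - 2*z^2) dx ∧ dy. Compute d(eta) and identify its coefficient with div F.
d(eta) = (y - 6*z) dx ∧ dy ∧ dz; div F = y - 6*z

For a 2-form in R^3 of the form above, applying d gives a 3-form with coefficient ∂P/∂x + ∂Q/∂y + ∂R/∂z:
  ∂P/∂x = 3*y
  ∂Q/∂y = -2*y - 2*z
  ∂R/∂z = -4*z
Sum = y - 6*z, which is exactly div F.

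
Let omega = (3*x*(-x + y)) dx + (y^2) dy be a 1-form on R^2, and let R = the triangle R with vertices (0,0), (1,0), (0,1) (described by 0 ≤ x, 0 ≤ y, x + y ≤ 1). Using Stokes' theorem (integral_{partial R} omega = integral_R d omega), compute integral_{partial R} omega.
integral_(partial R) omega = -1/2

Stokes: integral_partial_R omega = integral_R d omega with d omega = (∂Q/∂x - ∂P/∂y) dx ∧ dy.
  ∂Q/∂x = 0
  ∂P/∂y = 3*x
  integrand = ∂Q/∂x - ∂P/∂y = -3*x.
Integrating over R: integral_0^1 integral_0^{1-x} (-3*x) dy dx = -1/2.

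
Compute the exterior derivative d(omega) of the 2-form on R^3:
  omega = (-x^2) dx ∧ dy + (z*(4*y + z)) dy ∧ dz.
d(omega) = 0

For a 2-form omega = sum_{i<j} g_{ij} dx_i ∧ dx_j, the exterior derivative is
  d(omega) = sum_{i<j} d(g_{ij}) ∧ dx_i ∧ dx_j = sum_{i<j, k} (∂g_{ij}/∂x_k) dx_k ∧ dx_i ∧ dx_j.
Expand each term, using dx_k ∧ dx_i ∧ dx_j = sgn(permutation) dx_{(a)} ∧ dx_{(b)} ∧ dx_{(c)} with (a < b < c) sorted:

Collecting like 3-forms: d(omega) = 0.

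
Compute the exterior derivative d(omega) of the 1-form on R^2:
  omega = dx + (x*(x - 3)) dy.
d(omega) = (2*x - 3) dx ∧ dy

For a 1-form omega = sum_i f_i dx_i, the exterior derivative is
  d(omega) = sum_{i < j} (∂f_j/∂x_i - ∂f_i/∂x_j) dx_i ∧ dx_j.
  coefficient of dx ∧ dy: ∂f_2/∂x - ∂f_1/∂y = ∂(x*(x - 3))/∂x - ∂(1)/∂y = 2*x - 3
Assembling: d(omega) = (2*x - 3) dx ∧ dy.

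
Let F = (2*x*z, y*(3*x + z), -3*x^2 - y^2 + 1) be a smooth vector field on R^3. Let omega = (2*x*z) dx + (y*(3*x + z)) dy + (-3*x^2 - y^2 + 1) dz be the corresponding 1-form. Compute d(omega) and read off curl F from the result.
d(omega) = (-3*y) dy ∧ dz + (8*x) dz ∧ dx + (3*y) dx ∧ dy; curl F = (-3*y, 8*x, 3*y)

d omega = sum_{i<j} (∂f_j/∂x_i - ∂f_i/∂x_j) dx_i ∧ dx_j. Under the identification (dy ∧ dz, dz ∧ dx, dx ∧ dy) ↔ (e_x, e_y, e_z), the coefficients are exactly the components of curl F. Compute:
  ∂R/∂y - ∂Q/∂z = (-2*y) - (y) = -3*y
  ∂P/∂z - ∂R/∂x = (2*x) - (-6*x) = 8*x
  ∂Q/∂x - ∂P/∂y = (3*y) - (0) = 3*y.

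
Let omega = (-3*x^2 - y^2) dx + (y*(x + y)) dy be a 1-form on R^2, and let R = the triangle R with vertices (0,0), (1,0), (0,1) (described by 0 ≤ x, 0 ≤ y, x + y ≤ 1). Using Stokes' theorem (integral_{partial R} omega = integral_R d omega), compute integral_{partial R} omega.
integral_(partial R) omega = 1/2

Stokes: integral_partial_R omega = integral_R d omega with d omega = (∂Q/∂x - ∂P/∂y) dx ∧ dy.
  ∂Q/∂x = y
  ∂P/∂y = -2*y
  integrand = ∂Q/∂x - ∂P/∂y = 3*y.
Integrating over R: integral_0^1 integral_0^{1-x} (3*y) dy dx = 1/2.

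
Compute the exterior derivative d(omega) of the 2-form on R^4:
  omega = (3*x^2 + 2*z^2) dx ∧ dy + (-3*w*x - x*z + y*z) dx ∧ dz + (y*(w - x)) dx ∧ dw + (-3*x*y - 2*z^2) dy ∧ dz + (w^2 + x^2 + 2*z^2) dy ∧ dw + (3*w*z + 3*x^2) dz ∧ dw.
d(omega) = (-3*y + 3*z) dx ∧ dy ∧ dz + (3*x) dx ∧ dz ∧ dw + (-w + 3*x) dx ∧ dy ∧ dw + (-4*z) dy ∧ dz ∧ dw

For a 2-form omega = sum_{i<j} g_{ij} dx_i ∧ dx_j, the exterior derivative is
  d(omega) = sum_{i<j} d(g_{ij}) ∧ dx_i ∧ dx_j = sum_{i<j, k} (∂g_{ij}/∂x_k) dx_k ∧ dx_i ∧ dx_j.
Expand each term, using dx_k ∧ dx_i ∧ dx_j = sgn(permutation) dx_{(a)} ∧ dx_{(b)} ∧ dx_{(c)} with (a < b < c) sorted:
  d(3*x^2 + 2*z^2) includes (∂/∂z)(3*x^2 + 2*z^2) dz = (4*z) dz, which multiplied by dx ∧ dy gives (4*z) dx ∧ dy ∧ dz
  d(-3*w*x - x*z + y*z) includes (∂/∂y)(-3*w*x - x*z + y*z) dy = (z) dy, which multiplied by dx ∧ dz gives (-z) dx ∧ dy ∧ dz
  d(-3*w*x - x*z + y*z) includes (∂/∂w)(-3*w*x - x*z + y*z) dw = (-3*x) dw, which multiplied by dx ∧ dz gives (-3*x) dx ∧ dz ∧ dw
  d(y*(w - x)) includes (∂/∂y)(y*(w - x)) dy = (w - x) dy, which multiplied by dx ∧ dw gives (-w + x) dx ∧ dy ∧ dw
  d(-3*x*y - 2*z^2) includes (∂/∂x)(-3*x*y - 2*z^2) dx = (-3*y) dx, which multiplied by dy ∧ dz gives (-3*y) dx ∧ dy ∧ dz
  d(w^2 + x^2 + 2*z^2) includes (∂/∂x)(w^2 + x^2 + 2*z^2) dx = (2*x) dx, which multiplied by dy ∧ dw gives (2*x) dx ∧ dy ∧ dw
  d(w^2 + x^2 + 2*z^2) includes (∂/∂z)(w^2 + x^2 + 2*z^2) dz = (4*z) dz, which multiplied by dy ∧ dw gives (-4*z) dy ∧ dz ∧ dw
  d(3*w*z + 3*x^2) includes (∂/∂x)(3*w*z + 3*x^2) dx = (6*x) dx, which multiplied by dz ∧ dw gives (6*x) dx ∧ dz ∧ dw
Collecting like 3-forms: d(omega) = (-3*y + 3*z) dx ∧ dy ∧ dz + (3*x) dx ∧ dz ∧ dw + (-w + 3*x) dx ∧ dy ∧ dw + (-4*z) dy ∧ dz ∧ dw.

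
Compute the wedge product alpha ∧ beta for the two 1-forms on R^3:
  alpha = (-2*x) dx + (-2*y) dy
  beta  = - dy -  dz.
alpha ∧ beta = (2*x) dx ∧ dy + (2*x) dx ∧ dz + (2*y) dy ∧ dz

Distribute the wedge, using dx_i ∧ dx_j = -dx_j ∧ dx_i and dx_i ∧ dx_i = 0. For each pair (i, j) with i < j, the coefficient of dx_i ∧ dx_j in alpha ∧ beta is (alpha_i * beta_j - alpha_j * beta_i). Collecting: alpha ∧ beta = (2*x) dx ∧ dy + (2*x) dx ∧ dz + (2*y) dy ∧ dz.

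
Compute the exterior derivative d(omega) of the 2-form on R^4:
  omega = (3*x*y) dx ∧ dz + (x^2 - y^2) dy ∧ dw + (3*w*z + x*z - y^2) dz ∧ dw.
d(omega) = (-3*x) dx ∧ dy ∧ dz + (2*x) dx ∧ dy ∧ dw + (z) dx ∧ dz ∧ dw + (-2*y) dy ∧ dz ∧ dw

For a 2-form omega = sum_{i<j} g_{ij} dx_i ∧ dx_j, the exterior derivative is
  d(omega) = sum_{i<j} d(g_{ij}) ∧ dx_i ∧ dx_j = sum_{i<j, k} (∂g_{ij}/∂x_k) dx_k ∧ dx_i ∧ dx_j.
Expand each term, using dx_k ∧ dx_i ∧ dx_j = sgn(permutation) dx_{(a)} ∧ dx_{(b)} ∧ dx_{(c)} with (a < b < c) sorted:
  d(3*x*y) includes (∂/∂y)(3*x*y) dy = (3*x) dy, which multiplied by dx ∧ dz gives (-3*x) dx ∧ dy ∧ dz
  d(x^2 - y^2) includes (∂/∂x)(x^2 - y^2) dx = (2*x) dx, which multiplied by dy ∧ dw gives (2*x) dx ∧ dy ∧ dw
  d(3*w*z + x*z - y^2) includes (∂/∂x)(3*w*z + x*z - y^2) dx = (z) dx, which multiplied by dz ∧ dw gives (z) dx ∧ dz ∧ dw
  d(3*w*z + x*z - y^2) includes (∂/∂y)(3*w*z + x*z - y^2) dy = (-2*y) dy, which multiplied by dz ∧ dw gives (-2*y) dy ∧ dz ∧ dw
Collecting like 3-forms: d(omega) = (-3*x) dx ∧ dy ∧ dz + (2*x) dx ∧ dy ∧ dw + (z) dx ∧ dz ∧ dw + (-2*y) dy ∧ dz ∧ dw.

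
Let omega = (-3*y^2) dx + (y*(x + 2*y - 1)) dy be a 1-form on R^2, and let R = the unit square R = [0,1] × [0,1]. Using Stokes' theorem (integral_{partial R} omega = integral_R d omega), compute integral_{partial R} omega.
integral_(partial R) omega = 7/2

Stokes: integral_partial_R omega = integral_R d omega with d omega = (∂Q/∂x - ∂P/∂y) dx ∧ dy.
  ∂Q/∂x = y
  ∂P/∂y = -6*y
  integrand = ∂Q/∂x - ∂P/∂y = 7*y.
Integrating over R: integral_0^1 integral_0^1 (7*y) dx dy = 7/2.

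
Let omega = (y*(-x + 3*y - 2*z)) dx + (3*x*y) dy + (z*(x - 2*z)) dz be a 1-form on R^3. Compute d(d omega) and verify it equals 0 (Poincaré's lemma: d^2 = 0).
d(d omega) = 0

Step 1: d omega = sum_{i<j} (∂f_j/∂x_i - ∂f_i/∂x_j) dx_i ∧ dx_j:
  coeff of dx ∧ dy: x - 3*y + 2*z
  coeff of dx ∧ dz: 2*y + z
  coeff of dy ∧ dz: 0
Step 2: Apply d again to each 2-form coefficient. The only possible 3-form in R^3 is dx ∧ dy ∧ dz, with coefficient
  ∂(coeff of dy∧dz)/∂x - ∂(coeff of dx∧dz)/∂y + ∂(coeff of dx∧dy)/∂z
  = ∂/∂x (0) - ∂/∂y (2*y + z) + ∂/∂z (x - 3*y + 2*z).
Each of these terms simplifies to sums of mixed partials that cancel in pairs. The result is 0 (by equality of mixed partials for smooth functions — Schwarz / Clairaut).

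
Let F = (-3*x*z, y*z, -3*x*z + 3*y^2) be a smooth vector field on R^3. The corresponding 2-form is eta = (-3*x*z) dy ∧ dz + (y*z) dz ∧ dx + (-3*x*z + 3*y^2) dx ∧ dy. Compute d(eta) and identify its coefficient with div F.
d(eta) = (-3*x - 2*z) dx ∧ dy ∧ dz; div F = -3*x - 2*z

For a 2-form in R^3 of the form above, applying d gives a 3-form with coefficient ∂P/∂x + ∂Q/∂y + ∂R/∂z:
  ∂P/∂x = -3*z
  ∂Q/∂y = z
  ∂R/∂z = -3*x
Sum = -3*x - 2*z, which is exactly div F.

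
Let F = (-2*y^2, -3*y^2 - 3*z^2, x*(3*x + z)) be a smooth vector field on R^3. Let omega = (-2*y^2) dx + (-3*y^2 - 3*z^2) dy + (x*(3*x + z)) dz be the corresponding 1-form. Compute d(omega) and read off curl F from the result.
d(omega) = (6*z) dy ∧ dz + (-6*x - z) dz ∧ dx + (4*y) dx ∧ dy; curl F = (6*z, -6*x - z, 4*y)

d omega = sum_{i<j} (∂f_j/∂x_i - ∂f_i/∂x_j) dx_i ∧ dx_j. Under the identification (dy ∧ dz, dz ∧ dx, dx ∧ dy) ↔ (e_x, e_y, e_z), the coefficients are exactly the components of curl F. Compute:
  ∂R/∂y - ∂Q/∂z = (0) - (-6*z) = 6*z
  ∂P/∂z - ∂R/∂x = (0) - (6*x + z) = -6*x - z
  ∂Q/∂x - ∂P/∂y = (0) - (-4*y) = 4*y.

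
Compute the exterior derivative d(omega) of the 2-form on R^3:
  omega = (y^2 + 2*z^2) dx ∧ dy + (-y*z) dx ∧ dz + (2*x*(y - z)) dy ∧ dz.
d(omega) = (2*y + 3*z) dx ∧ dy ∧ dz

For a 2-form omega = sum_{i<j} g_{ij} dx_i ∧ dx_j, the exterior derivative is
  d(omega) = sum_{i<j} d(g_{ij}) ∧ dx_i ∧ dx_j = sum_{i<j, k} (∂g_{ij}/∂x_k) dx_k ∧ dx_i ∧ dx_j.
Expand each term, using dx_k ∧ dx_i ∧ dx_j = sgn(permutation) dx_{(a)} ∧ dx_{(b)} ∧ dx_{(c)} with (a < b < c) sorted:
  d(y^2 + 2*z^2) includes (∂/∂z)(y^2 + 2*z^2) dz = (4*z) dz, which multiplied by dx ∧ dy gives (4*z) dx ∧ dy ∧ dz
  d(-y*z) includes (∂/∂y)(-y*z) dy = (-z) dy, which multiplied by dx ∧ dz gives (z) dx ∧ dy ∧ dz
  d(2*x*(y - z)) includes (∂/∂x)(2*x*(y - z)) dx = (2*y - 2*z) dx, which multiplied by dy ∧ dz gives (2*y - 2*z) dx ∧ dy ∧ dz
Collecting like 3-forms: d(omega) = (2*y + 3*z) dx ∧ dy ∧ dz.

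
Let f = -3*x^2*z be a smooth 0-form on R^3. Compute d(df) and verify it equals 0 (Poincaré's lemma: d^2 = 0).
d(df) = 0

Step 1: df = sum_i (∂f/∂x_i) dx_i = (-6*x*z) dx + (0) dy + (-3*x^2) dz.
Step 2: Apply d again. Using the 1-form formula, the coefficient of dx ∧ dy in d(df) is ∂^2 f/∂x ∂y - ∂^2 f/∂y ∂x = (0) - (0) = 0 (equality of mixed partials for smooth f).
Similarly for dx ∧ dz and dy ∧ dz — all coefficients vanish. So d(df) = 0.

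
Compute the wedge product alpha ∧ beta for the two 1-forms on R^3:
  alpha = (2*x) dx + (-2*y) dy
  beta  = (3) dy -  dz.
alpha ∧ beta = (6*x) dx ∧ dy + (-2*x) dx ∧ dz + (2*y) dy ∧ dz

Distribute the wedge, using dx_i ∧ dx_j = -dx_j ∧ dx_i and dx_i ∧ dx_i = 0. For each pair (i, j) with i < j, the coefficient of dx_i ∧ dx_j in alpha ∧ beta is (alpha_i * beta_j - alpha_j * beta_i). Collecting: alpha ∧ beta = (6*x) dx ∧ dy + (-2*x) dx ∧ dz + (2*y) dy ∧ dz.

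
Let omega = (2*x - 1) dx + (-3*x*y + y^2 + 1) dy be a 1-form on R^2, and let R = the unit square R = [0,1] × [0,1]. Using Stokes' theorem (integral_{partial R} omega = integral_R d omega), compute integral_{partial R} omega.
integral_(partial R) omega = -3/2

Stokes: integral_partial_R omega = integral_R d omega with d omega = (∂Q/∂x - ∂P/∂y) dx ∧ dy.
  ∂Q/∂x = -3*y
  ∂P/∂y = 0
  integrand = ∂Q/∂x - ∂P/∂y = -3*y.
Integrating over R: integral_0^1 integral_0^1 (-3*y) dx dy = -3/2.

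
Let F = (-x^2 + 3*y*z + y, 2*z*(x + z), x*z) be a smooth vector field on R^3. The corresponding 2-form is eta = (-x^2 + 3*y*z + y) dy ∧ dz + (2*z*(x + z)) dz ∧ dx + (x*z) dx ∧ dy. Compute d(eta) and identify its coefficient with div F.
d(eta) = (-x) dx ∧ dy ∧ dz; div F = -x

For a 2-form in R^3 of the form above, applying d gives a 3-form with coefficient ∂P/∂x + ∂Q/∂y + ∂R/∂z:
  ∂P/∂x = -2*x
  ∂Q/∂y = 0
  ∂R/∂z = x
Sum = -x, which is exactly div F.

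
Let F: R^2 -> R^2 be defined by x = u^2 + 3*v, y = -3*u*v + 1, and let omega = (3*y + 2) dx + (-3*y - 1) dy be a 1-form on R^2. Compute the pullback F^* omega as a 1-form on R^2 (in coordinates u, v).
F^* omega = (-18*u^2*v - 27*u*v^2 + 10*u + 12*v) du + (-27*u^2*v - 27*u*v + 12*u + 15) dv

Using F^*(f dg) = (f ∘ F) d(g ∘ F), substitute each coordinate x_i by F_i(u, v) in f_i, and replace dx_i by d F_i = (∂F_i/∂u) du + (∂F_i/∂v) dv.
  For the x component: f_1(F) = -9*u*v + 5; d F_1 = (2*u) du + (3) dv
  For the y component: f_2(F) = 9*u*v - 4; d F_2 = (-3*v) du + (-3*u) dv
Combining and collecting du, dv coefficients:
  coeff of du: -18*u^2*v - 27*u*v^2 + 10*u + 12*v
  coeff of dv: -27*u^2*v - 27*u*v + 12*u + 15
F^* omega = (-18*u^2*v - 27*u*v^2 + 10*u + 12*v) du + (-27*u^2*v - 27*u*v + 12*u + 15) dv.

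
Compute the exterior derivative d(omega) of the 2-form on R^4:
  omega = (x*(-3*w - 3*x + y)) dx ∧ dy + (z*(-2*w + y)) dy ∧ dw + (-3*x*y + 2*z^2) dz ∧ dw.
d(omega) = (-3*x) dx ∧ dy ∧ dw + (2*w - 3*x - y) dy ∧ dz ∧ dw + (-3*y) dx ∧ dz ∧ dw

For a 2-form omega = sum_{i<j} g_{ij} dx_i ∧ dx_j, the exterior derivative is
  d(omega) = sum_{i<j} d(g_{ij}) ∧ dx_i ∧ dx_j = sum_{i<j, k} (∂g_{ij}/∂x_k) dx_k ∧ dx_i ∧ dx_j.
Expand each term, using dx_k ∧ dx_i ∧ dx_j = sgn(permutation) dx_{(a)} ∧ dx_{(b)} ∧ dx_{(c)} with (a < b < c) sorted:
  d(x*(-3*w - 3*x + y)) includes (∂/∂w)(x*(-3*w - 3*x + y)) dw = (-3*x) dw, which multiplied by dx ∧ dy gives (-3*x) dx ∧ dy ∧ dw
  d(z*(-2*w + y)) includes (∂/∂z)(z*(-2*w + y)) dz = (-2*w + y) dz, which multiplied by dy ∧ dw gives (2*w - y) dy ∧ dz ∧ dw
  d(-3*x*y + 2*z^2) includes (∂/∂x)(-3*x*y + 2*z^2) dx = (-3*y) dx, which multiplied by dz ∧ dw gives (-3*y) dx ∧ dz ∧ dw
  d(-3*x*y + 2*z^2) includes (∂/∂y)(-3*x*y + 2*z^2) dy = (-3*x) dy, which multiplied by dz ∧ dw gives (-3*x) dy ∧ dz ∧ dw
Collecting like 3-forms: d(omega) = (-3*x) dx ∧ dy ∧ dw + (2*w - 3*x - y) dy ∧ dz ∧ dw + (-3*y) dx ∧ dz ∧ dw.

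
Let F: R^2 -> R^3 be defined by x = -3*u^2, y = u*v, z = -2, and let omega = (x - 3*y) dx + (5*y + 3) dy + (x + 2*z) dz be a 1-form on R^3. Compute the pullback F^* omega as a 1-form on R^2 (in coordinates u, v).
F^* omega = (18*u^3 + 18*u^2*v + 5*u*v^2 + 3*v) du + (u*(5*u*v + 3)) dv

Using F^*(f dg) = (f ∘ F) d(g ∘ F), substitute each coordinate x_i by F_i(u, v) in f_i, and replace dx_i by d F_i = (∂F_i/∂u) du + (∂F_i/∂v) dv.
  For the x component: f_1(F) = 3*u*(-u - v); d F_1 = (-6*u) du + (0) dv
  For the y component: f_2(F) = 5*u*v + 3; d F_2 = (v) du + (u) dv
  For the z component: f_3(F) = -3*u^2 - 4; d F_3 = (0) du + (0) dv
Combining and collecting du, dv coefficients:
  coeff of du: 18*u^3 + 18*u^2*v + 5*u*v^2 + 3*v
  coeff of dv: u*(5*u*v + 3)
F^* omega = (18*u^3 + 18*u^2*v + 5*u*v^2 + 3*v) du + (u*(5*u*v + 3)) dv.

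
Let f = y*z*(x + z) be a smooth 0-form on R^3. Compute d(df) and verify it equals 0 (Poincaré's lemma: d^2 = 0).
d(df) = 0

Step 1: df = sum_i (∂f/∂x_i) dx_i = (y*z) dx + (z*(x + z)) dy + (y*(x + 2*z)) dz.
Step 2: Apply d again. Using the 1-form formula, the coefficient of dx ∧ dy in d(df) is ∂^2 f/∂x ∂y - ∂^2 f/∂y ∂x = (z) - (z) = 0 (equality of mixed partials for smooth f).
Similarly for dx ∧ dz and dy ∧ dz — all coefficients vanish. So d(df) = 0.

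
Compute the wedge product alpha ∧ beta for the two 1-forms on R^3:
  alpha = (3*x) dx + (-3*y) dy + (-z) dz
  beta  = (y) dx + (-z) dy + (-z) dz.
alpha ∧ beta = (-3*x*z + 3*y^2) dx ∧ dy + (z*(-3*x + y)) dx ∧ dz + (z*(3*y - z)) dy ∧ dz

Distribute the wedge, using dx_i ∧ dx_j = -dx_j ∧ dx_i and dx_i ∧ dx_i = 0. For each pair (i, j) with i < j, the coefficient of dx_i ∧ dx_j in alpha ∧ beta is (alpha_i * beta_j - alpha_j * beta_i). Collecting: alpha ∧ beta = (-3*x*z + 3*y^2) dx ∧ dy + (z*(-3*x + y)) dx ∧ dz + (z*(3*y - z)) dy ∧ dz.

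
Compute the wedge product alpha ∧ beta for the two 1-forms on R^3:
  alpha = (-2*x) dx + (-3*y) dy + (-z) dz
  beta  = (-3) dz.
alpha ∧ beta = (6*x) dx ∧ dz + (9*y) dy ∧ dz

Distribute the wedge, using dx_i ∧ dx_j = -dx_j ∧ dx_i and dx_i ∧ dx_i = 0. For each pair (i, j) with i < j, the coefficient of dx_i ∧ dx_j in alpha ∧ beta is (alpha_i * beta_j - alpha_j * beta_i). Collecting: alpha ∧ beta = (6*x) dx ∧ dz + (9*y) dy ∧ dz.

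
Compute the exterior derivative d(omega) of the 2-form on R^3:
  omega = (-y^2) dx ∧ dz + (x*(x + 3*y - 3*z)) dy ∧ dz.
d(omega) = (2*x + 5*y - 3*z) dx ∧ dy ∧ dz

For a 2-form omega = sum_{i<j} g_{ij} dx_i ∧ dx_j, the exterior derivative is
  d(omega) = sum_{i<j} d(g_{ij}) ∧ dx_i ∧ dx_j = sum_{i<j, k} (∂g_{ij}/∂x_k) dx_k ∧ dx_i ∧ dx_j.
Expand each term, using dx_k ∧ dx_i ∧ dx_j = sgn(permutation) dx_{(a)} ∧ dx_{(b)} ∧ dx_{(c)} with (a < b < c) sorted:
  d(-y^2) includes (∂/∂y)(-y^2) dy = (-2*y) dy, which multiplied by dx ∧ dz gives (2*y) dx ∧ dy ∧ dz
  d(x*(x + 3*y - 3*z)) includes (∂/∂x)(x*(x + 3*y - 3*z)) dx = (2*x + 3*y - 3*z) dx, which multiplied by dy ∧ dz gives (2*x + 3*y - 3*z) dx ∧ dy ∧ dz
Collecting like 3-forms: d(omega) = (2*x + 5*y - 3*z) dx ∧ dy ∧ dz.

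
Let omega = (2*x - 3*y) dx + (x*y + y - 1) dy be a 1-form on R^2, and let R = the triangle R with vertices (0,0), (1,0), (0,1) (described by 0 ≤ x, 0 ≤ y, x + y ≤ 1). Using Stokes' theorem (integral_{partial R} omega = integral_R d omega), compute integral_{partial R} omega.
integral_(partial R) omega = 5/3

Stokes: integral_partial_R omega = integral_R d omega with d omega = (∂Q/∂x - ∂P/∂y) dx ∧ dy.
  ∂Q/∂x = y
  ∂P/∂y = -3
  integrand = ∂Q/∂x - ∂P/∂y = y + 3.
Integrating over R: integral_0^1 integral_0^{1-x} (y + 3) dy dx = 5/3.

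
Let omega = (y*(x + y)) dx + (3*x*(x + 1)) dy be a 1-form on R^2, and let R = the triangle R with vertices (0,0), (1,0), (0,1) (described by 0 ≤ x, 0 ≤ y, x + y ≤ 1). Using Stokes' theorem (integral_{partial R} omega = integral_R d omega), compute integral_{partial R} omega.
integral_(partial R) omega = 2

Stokes: integral_partial_R omega = integral_R d omega with d omega = (∂Q/∂x - ∂P/∂y) dx ∧ dy.
  ∂Q/∂x = 6*x + 3
  ∂P/∂y = x + 2*y
  integrand = ∂Q/∂x - ∂P/∂y = 5*x - 2*y + 3.
Integrating over R: integral_0^1 integral_0^{1-x} (5*x - 2*y + 3) dy dx = 2.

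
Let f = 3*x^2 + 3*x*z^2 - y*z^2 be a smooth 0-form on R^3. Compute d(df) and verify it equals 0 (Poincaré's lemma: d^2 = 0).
d(df) = 0

Step 1: df = sum_i (∂f/∂x_i) dx_i = (6*x + 3*z^2) dx + (-z^2) dy + (2*z*(3*x - y)) dz.
Step 2: Apply d again. Using the 1-form formula, the coefficient of dx ∧ dy in d(df) is ∂^2 f/∂x ∂y - ∂^2 f/∂y ∂x = (0) - (0) = 0 (equality of mixed partials for smooth f).
Similarly for dx ∧ dz and dy ∧ dz — all coefficients vanish. So d(df) = 0.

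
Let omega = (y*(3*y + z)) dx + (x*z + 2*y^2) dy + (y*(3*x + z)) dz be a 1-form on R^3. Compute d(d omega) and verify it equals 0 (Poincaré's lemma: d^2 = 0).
d(d omega) = 0

Step 1: d omega = sum_{i<j} (∂f_j/∂x_i - ∂f_i/∂x_j) dx_i ∧ dx_j:
  coeff of dx ∧ dy: -6*y
  coeff of dx ∧ dz: 2*y
  coeff of dy ∧ dz: 2*x + z
Step 2: Apply d again to each 2-form coefficient. The only possible 3-form in R^3 is dx ∧ dy ∧ dz, with coefficient
  ∂(coeff of dy∧dz)/∂x - ∂(coeff of dx∧dz)/∂y + ∂(coeff of dx∧dy)/∂z
  = ∂/∂x (2*x + z) - ∂/∂y (2*y) + ∂/∂z (-6*y).
Each of these terms simplifies to sums of mixed partials that cancel in pairs. The result is 0 (by equality of mixed partials for smooth functions — Schwarz / Clairaut).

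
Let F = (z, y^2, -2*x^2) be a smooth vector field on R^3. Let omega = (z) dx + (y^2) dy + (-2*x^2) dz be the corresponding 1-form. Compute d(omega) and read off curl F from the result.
d(omega) = (0) dy ∧ dz + (4*x + 1) dz ∧ dx + (0) dx ∧ dy; curl F = (0, 4*x + 1, 0)

d omega = sum_{i<j} (∂f_j/∂x_i - ∂f_i/∂x_j) dx_i ∧ dx_j. Under the identification (dy ∧ dz, dz ∧ dx, dx ∧ dy) ↔ (e_x, e_y, e_z), the coefficients are exactly the components of curl F. Compute:
  ∂R/∂y - ∂Q/∂z = (0) - (0) = 0
  ∂P/∂z - ∂R/∂x = (1) - (-4*x) = 4*x + 1
  ∂Q/∂x - ∂P/∂y = (0) - (0) = 0.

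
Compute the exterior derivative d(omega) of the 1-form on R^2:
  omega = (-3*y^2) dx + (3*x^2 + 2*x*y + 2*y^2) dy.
d(omega) = (6*x + 8*y) dx ∧ dy

For a 1-form omega = sum_i f_i dx_i, the exterior derivative is
  d(omega) = sum_{i < j} (∂f_j/∂x_i - ∂f_i/∂x_j) dx_i ∧ dx_j.
  coefficient of dx ∧ dy: ∂f_2/∂x - ∂f_1/∂y = ∂(3*x^2 + 2*x*y + 2*y^2)/∂x - ∂(-3*y^2)/∂y = 6*x + 8*y
Assembling: d(omega) = (6*x + 8*y) dx ∧ dy.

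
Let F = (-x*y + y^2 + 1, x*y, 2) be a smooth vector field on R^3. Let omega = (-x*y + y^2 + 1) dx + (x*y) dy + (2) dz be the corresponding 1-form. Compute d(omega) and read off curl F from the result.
d(omega) = (0) dy ∧ dz + (0) dz ∧ dx + (x - y) dx ∧ dy; curl F = (0, 0, x - y)

d omega = sum_{i<j} (∂f_j/∂x_i - ∂f_i/∂x_j) dx_i ∧ dx_j. Under the identification (dy ∧ dz, dz ∧ dx, dx ∧ dy) ↔ (e_x, e_y, e_z), the coefficients are exactly the components of curl F. Compute:
  ∂R/∂y - ∂Q/∂z = (0) - (0) = 0
  ∂P/∂z - ∂R/∂x = (0) - (0) = 0
  ∂Q/∂x - ∂P/∂y = (y) - (-x + 2*y) = x - y.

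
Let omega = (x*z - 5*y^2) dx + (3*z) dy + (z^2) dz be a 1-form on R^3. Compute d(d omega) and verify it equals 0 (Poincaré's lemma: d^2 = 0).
d(d omega) = 0

Step 1: d omega = sum_{i<j} (∂f_j/∂x_i - ∂f_i/∂x_j) dx_i ∧ dx_j:
  coeff of dx ∧ dy: 10*y
  coeff of dx ∧ dz: -x
  coeff of dy ∧ dz: -3
Step 2: Apply d again to each 2-form coefficient. The only possible 3-form in R^3 is dx ∧ dy ∧ dz, with coefficient
  ∂(coeff of dy∧dz)/∂x - ∂(coeff of dx∧dz)/∂y + ∂(coeff of dx∧dy)/∂z
  = ∂/∂x (-3) - ∂/∂y (-x) + ∂/∂z (10*y).
Each of these terms simplifies to sums of mixed partials that cancel in pairs. The result is 0 (by equality of mixed partials for smooth functions — Schwarz / Clairaut).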